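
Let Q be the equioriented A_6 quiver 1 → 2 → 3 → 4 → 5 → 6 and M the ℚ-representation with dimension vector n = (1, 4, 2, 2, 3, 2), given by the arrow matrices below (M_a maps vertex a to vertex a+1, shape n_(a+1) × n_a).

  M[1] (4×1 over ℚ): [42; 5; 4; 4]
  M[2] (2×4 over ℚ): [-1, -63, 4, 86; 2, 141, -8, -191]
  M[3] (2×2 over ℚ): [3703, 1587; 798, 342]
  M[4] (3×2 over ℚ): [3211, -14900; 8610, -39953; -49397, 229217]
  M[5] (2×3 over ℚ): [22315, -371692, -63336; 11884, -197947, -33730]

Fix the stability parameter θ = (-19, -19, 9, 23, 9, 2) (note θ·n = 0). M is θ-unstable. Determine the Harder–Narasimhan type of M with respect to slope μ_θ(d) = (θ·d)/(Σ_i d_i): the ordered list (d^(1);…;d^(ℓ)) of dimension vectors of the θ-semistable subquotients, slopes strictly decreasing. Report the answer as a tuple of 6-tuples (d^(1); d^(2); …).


Via rank(M_{q-1}∘⋯∘M_p): M ≅ I[1,3], I[2,2]^2, I[2,6], I[4,6], I[5,5].
μ_θ-semistable layers: μ^(1)=34/3; μ^(2)=9; μ^(3)=-19

((0, 0, 0, 2, 2, 2); (0, 0, 2, 0, 1, 0); (1, 4, 0, 0, 0, 0))


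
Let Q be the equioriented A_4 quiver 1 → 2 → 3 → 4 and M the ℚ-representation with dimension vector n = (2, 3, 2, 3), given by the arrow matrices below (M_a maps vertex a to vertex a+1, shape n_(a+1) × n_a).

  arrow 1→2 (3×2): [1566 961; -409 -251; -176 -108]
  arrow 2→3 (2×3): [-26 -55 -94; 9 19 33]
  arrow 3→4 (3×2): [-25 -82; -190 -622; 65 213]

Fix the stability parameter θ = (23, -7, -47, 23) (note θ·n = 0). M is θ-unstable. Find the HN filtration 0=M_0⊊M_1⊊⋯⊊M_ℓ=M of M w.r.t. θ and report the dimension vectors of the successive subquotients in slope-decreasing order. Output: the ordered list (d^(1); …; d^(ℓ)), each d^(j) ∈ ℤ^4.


Barcode: M ≅ I[1,4]^2, I[2,2], I[4,4]. HN layers by μ_θ (3 steps, strictly decreasing):
  μ^(1)=23; μ^(2)=-7; μ^(3)=-31/3

((0, 0, 0, 3); (0, 1, 0, 0); (2, 2, 2, 0))


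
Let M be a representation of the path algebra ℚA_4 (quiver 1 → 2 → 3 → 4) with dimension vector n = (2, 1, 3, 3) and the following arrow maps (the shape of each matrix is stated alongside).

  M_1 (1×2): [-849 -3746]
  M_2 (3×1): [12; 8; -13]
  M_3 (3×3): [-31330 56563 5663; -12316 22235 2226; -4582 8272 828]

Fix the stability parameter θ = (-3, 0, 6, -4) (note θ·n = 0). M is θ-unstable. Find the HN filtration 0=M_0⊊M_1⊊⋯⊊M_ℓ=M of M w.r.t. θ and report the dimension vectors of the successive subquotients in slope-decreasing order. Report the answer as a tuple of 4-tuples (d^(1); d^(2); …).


Interval decomposition of M: I[1,1], I[1,4], I[3,4]^2.
HN type (ℓ=3): μ^(1)=1; μ^(2)=0; μ^(3)=-3

((0, 0, 3, 3); (0, 1, 0, 0); (2, 0, 0, 0))


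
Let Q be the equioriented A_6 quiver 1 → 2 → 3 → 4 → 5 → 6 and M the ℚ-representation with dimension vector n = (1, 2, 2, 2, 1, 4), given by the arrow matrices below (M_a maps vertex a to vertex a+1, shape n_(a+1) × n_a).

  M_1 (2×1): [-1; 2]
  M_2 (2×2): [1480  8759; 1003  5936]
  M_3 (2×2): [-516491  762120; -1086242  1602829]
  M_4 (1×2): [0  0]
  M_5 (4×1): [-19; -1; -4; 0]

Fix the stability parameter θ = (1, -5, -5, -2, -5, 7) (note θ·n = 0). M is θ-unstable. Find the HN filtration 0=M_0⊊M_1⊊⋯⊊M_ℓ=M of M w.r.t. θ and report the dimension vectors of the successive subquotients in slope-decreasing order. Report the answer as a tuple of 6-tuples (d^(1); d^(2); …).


Interval decomposition of M: I[1,4], I[2,4], I[5,6], I[6,6]^3.
HN type (ℓ=4): μ^(1)=7; μ^(2)=-2; μ^(3)=-3; μ^(4)=-5

((0, 0, 0, 0, 0, 4); (0, 0, 0, 2, 0, 0); (1, 1, 1, 0, 0, 0); (0, 1, 1, 0, 1, 0))


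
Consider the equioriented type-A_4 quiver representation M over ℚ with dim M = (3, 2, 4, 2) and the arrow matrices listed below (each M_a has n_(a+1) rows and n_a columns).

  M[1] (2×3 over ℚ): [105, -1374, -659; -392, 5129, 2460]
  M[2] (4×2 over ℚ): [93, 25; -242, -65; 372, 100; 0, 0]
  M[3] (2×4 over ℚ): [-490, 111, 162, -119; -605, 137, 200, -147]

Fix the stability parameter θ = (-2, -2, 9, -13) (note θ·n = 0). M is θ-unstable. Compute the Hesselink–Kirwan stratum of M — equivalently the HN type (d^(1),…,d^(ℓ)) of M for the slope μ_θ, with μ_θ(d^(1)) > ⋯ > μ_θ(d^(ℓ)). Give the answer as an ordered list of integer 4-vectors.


Interval decomposition of M: I[1,1], I[1,4]^2, I[3,3]^2.
HN type (ℓ=2): μ^(1)=9; μ^(2)=-2

((0, 0, 2, 0); (3, 2, 2, 2))


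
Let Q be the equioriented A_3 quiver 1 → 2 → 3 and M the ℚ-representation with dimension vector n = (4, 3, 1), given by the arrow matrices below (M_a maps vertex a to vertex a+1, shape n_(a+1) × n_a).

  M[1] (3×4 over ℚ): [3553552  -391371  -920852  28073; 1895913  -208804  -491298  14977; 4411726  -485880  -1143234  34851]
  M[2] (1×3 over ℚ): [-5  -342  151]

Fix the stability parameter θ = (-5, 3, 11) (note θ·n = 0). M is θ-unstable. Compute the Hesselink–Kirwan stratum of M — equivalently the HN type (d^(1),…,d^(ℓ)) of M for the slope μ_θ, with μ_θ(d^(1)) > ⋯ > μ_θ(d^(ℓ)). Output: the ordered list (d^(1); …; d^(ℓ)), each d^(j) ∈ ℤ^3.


Interval decomposition of M: I[1,1], I[1,2]^2, I[1,3].
HN type (ℓ=3): μ^(1)=11; μ^(2)=3; μ^(3)=-5

((0, 0, 1); (0, 3, 0); (4, 0, 0))


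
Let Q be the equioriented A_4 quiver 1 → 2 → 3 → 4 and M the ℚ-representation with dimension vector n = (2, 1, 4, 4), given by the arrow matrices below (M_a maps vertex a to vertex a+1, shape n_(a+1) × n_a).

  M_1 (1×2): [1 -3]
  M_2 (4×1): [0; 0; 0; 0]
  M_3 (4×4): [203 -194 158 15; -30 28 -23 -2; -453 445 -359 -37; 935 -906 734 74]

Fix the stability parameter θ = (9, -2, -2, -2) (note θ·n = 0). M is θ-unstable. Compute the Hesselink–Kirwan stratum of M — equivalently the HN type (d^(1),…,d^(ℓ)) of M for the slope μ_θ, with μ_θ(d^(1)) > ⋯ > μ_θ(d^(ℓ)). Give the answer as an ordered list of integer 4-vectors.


Interval decomposition of M: I[1,1], I[1,2], I[3,4]^4.
HN type (ℓ=3): μ^(1)=9; μ^(2)=7/2; μ^(3)=-2

((1, 0, 0, 0); (1, 1, 0, 0); (0, 0, 4, 4))


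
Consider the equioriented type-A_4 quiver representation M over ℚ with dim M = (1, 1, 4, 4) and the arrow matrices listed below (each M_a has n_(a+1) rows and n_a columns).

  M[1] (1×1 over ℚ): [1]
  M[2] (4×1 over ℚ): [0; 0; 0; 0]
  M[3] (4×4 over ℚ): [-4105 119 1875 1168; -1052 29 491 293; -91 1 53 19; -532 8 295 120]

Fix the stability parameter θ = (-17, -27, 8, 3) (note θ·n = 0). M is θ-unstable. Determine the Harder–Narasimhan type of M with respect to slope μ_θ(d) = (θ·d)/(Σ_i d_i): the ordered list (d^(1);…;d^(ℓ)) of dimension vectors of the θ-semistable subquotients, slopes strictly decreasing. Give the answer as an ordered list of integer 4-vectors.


Via rank(M_{q-1}∘⋯∘M_p): M ≅ I[1,2], I[3,4]^4.
μ_θ-semistable layers: μ^(1)=11/2; μ^(2)=-22

((0, 0, 4, 4); (1, 1, 0, 0))


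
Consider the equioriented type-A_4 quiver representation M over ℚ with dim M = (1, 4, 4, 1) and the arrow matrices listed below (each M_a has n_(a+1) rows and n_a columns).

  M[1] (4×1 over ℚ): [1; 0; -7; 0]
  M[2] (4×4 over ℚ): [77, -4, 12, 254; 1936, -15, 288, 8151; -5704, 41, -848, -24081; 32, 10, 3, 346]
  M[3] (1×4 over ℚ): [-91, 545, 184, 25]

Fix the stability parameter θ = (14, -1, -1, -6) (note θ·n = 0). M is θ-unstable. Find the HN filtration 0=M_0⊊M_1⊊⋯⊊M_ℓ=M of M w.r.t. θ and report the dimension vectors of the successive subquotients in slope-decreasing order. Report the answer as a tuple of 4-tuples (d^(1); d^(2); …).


Via rank(M_{q-1}∘⋯∘M_p): M ≅ I[1,3], I[2,2], I[2,3], I[2,4], I[3,3].
μ_θ-semistable layers: μ^(1)=4; μ^(2)=-1; μ^(3)=-8/3

((1, 1, 1, 0); (0, 2, 2, 0); (0, 1, 1, 1))


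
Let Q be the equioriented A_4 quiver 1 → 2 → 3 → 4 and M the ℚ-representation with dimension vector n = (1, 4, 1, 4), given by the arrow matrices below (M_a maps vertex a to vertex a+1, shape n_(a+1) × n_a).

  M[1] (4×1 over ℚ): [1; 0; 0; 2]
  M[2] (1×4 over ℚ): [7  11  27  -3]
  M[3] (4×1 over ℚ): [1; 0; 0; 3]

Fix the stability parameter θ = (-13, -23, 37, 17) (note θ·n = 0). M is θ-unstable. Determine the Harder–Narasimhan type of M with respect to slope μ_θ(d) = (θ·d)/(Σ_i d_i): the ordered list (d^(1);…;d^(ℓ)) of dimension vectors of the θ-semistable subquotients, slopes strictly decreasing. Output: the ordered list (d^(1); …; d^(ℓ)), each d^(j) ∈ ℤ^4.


Via rank(M_{q-1}∘⋯∘M_p): M ≅ I[1,4], I[2,2]^3, I[4,4]^3.
μ_θ-semistable layers: μ^(1)=27; μ^(2)=17; μ^(3)=-18; μ^(4)=-23

((0, 0, 1, 1); (0, 0, 0, 3); (1, 1, 0, 0); (0, 3, 0, 0))


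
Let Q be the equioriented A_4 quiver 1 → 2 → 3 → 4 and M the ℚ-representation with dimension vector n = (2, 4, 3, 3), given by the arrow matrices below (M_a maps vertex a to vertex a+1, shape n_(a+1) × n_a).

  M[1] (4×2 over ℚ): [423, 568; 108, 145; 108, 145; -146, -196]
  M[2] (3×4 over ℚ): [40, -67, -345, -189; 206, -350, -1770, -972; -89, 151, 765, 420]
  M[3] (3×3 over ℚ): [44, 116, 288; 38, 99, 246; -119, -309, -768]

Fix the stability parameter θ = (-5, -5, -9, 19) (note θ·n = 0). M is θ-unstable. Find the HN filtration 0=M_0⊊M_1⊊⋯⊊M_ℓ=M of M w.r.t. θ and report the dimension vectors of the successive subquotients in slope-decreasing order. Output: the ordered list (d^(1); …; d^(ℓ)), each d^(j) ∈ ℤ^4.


Barcode: M ≅ I[1,2], I[1,3], I[2,2], I[2,4], I[3,4], I[4,4]. HN layers by μ_θ (5 steps, strictly decreasing):
  μ^(1)=19; μ^(2)=-5; μ^(3)=-19/3; μ^(4)=-7; μ^(5)=-9

((0, 0, 0, 3); (1, 2, 0, 0); (1, 1, 1, 0); (0, 1, 1, 0); (0, 0, 1, 0))


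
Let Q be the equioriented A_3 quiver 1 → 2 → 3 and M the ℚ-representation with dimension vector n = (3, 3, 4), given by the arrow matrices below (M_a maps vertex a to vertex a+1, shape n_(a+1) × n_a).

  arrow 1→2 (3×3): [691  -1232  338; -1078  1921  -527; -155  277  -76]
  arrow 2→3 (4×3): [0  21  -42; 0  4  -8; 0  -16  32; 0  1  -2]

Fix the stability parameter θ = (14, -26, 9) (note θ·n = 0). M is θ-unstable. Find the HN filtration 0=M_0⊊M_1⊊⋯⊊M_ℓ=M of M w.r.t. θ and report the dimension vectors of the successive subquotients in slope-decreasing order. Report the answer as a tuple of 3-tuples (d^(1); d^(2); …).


Via rank(M_{q-1}∘⋯∘M_p): M ≅ I[1,2]^2, I[1,3], I[3,3]^3.
μ_θ-semistable layers: μ^(1)=9; μ^(2)=-6

((0, 0, 4); (3, 3, 0))


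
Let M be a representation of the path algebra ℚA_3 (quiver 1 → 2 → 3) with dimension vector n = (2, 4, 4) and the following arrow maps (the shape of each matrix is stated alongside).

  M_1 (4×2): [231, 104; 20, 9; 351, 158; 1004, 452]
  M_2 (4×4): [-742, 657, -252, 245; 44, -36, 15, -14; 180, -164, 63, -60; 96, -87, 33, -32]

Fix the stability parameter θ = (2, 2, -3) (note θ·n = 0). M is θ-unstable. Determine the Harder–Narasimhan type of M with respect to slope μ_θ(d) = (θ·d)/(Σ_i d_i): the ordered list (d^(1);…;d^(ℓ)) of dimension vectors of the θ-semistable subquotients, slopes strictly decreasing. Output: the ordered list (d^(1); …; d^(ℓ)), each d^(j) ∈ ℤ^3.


Interval decomposition of M: I[1,3]^2, I[2,3]^2.
HN type (ℓ=2): μ^(1)=1/3; μ^(2)=-1/2

((2, 2, 2); (0, 2, 2))


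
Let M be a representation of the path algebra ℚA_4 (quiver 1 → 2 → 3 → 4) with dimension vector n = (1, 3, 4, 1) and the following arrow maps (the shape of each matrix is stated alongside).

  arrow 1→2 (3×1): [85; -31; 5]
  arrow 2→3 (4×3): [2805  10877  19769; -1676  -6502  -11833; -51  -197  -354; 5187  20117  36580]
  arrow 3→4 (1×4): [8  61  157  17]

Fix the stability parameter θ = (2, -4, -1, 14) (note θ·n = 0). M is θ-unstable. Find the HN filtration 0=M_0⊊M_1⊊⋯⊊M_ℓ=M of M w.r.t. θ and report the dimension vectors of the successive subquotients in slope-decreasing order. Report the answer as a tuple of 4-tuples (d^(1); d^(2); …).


Barcode: M ≅ I[1,4], I[2,3]^2, I[3,3]. HN layers by μ_θ (3 steps, strictly decreasing):
  μ^(1)=14; μ^(2)=-1; μ^(3)=-4

((0, 0, 0, 1); (1, 1, 4, 0); (0, 2, 0, 0))


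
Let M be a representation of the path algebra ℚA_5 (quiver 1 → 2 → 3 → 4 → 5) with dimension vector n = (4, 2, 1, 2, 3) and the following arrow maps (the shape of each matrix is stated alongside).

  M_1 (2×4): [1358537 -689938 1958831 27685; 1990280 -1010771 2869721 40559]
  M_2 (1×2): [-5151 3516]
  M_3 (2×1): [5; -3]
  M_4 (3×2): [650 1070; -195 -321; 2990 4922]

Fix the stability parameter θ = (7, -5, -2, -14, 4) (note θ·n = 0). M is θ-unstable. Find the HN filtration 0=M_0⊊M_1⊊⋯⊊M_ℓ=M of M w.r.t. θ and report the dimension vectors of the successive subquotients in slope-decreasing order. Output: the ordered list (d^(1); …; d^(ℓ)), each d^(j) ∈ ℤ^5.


Via rank(M_{q-1}∘⋯∘M_p): M ≅ I[1,1]^2, I[1,2], I[1,5], I[4,4], I[5,5]^2.
μ_θ-semistable layers: μ^(1)=7; μ^(2)=4; μ^(3)=1; μ^(4)=-7/2; μ^(5)=-14

((2, 0, 0, 0, 0); (0, 0, 0, 0, 3); (1, 1, 0, 0, 0); (1, 1, 1, 1, 0); (0, 0, 0, 1, 0))


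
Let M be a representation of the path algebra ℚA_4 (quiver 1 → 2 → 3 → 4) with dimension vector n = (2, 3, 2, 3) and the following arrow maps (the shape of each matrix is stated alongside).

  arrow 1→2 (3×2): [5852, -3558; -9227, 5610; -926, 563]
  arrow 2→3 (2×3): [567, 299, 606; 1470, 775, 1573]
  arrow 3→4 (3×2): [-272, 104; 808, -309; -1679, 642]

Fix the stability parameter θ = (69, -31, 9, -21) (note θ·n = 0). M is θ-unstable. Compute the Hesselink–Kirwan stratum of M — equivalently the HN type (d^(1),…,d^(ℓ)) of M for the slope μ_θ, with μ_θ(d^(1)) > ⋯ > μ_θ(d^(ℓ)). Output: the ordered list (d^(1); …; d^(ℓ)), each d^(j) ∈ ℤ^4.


Interval decomposition of M: I[1,4]^2, I[2,2], I[4,4].
HN type (ℓ=3): μ^(1)=13/2; μ^(2)=-21; μ^(3)=-31

((2, 2, 2, 2); (0, 0, 0, 1); (0, 1, 0, 0))


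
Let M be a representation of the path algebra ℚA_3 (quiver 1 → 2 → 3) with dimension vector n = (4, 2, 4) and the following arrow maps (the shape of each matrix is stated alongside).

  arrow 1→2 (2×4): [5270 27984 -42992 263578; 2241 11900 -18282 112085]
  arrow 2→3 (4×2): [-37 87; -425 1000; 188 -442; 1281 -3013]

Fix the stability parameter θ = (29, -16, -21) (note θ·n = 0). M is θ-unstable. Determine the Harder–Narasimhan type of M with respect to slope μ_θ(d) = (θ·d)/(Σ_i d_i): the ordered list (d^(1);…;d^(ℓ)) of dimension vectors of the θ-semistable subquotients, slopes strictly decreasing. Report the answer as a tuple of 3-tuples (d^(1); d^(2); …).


Via rank(M_{q-1}∘⋯∘M_p): M ≅ I[1,1]^2, I[1,3]^2, I[3,3]^2.
μ_θ-semistable layers: μ^(1)=29; μ^(2)=-8/3; μ^(3)=-21

((2, 0, 0); (2, 2, 2); (0, 0, 2))


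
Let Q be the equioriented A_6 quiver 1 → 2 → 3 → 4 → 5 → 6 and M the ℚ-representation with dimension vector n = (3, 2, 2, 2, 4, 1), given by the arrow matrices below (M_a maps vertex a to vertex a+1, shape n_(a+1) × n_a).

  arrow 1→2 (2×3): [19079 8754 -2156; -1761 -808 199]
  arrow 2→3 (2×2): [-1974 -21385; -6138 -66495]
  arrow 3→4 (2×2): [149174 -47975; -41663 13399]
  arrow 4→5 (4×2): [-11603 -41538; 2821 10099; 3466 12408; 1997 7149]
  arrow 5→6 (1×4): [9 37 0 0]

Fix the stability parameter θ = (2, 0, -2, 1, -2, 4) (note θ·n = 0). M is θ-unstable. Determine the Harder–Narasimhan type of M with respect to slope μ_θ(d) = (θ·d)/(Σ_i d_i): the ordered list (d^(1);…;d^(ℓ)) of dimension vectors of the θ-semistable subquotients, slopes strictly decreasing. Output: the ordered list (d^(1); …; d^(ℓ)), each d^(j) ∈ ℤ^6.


Via rank(M_{q-1}∘⋯∘M_p): M ≅ I[1,1], I[1,2], I[1,5], I[3,6], I[5,5]^2.
μ_θ-semistable layers: μ^(1)=4; μ^(2)=2; μ^(3)=1; μ^(4)=-1/5; μ^(5)=-1/2; μ^(6)=-2

((0, 0, 0, 0, 0, 1); (1, 0, 0, 0, 0, 0); (1, 1, 0, 0, 0, 0); (1, 1, 1, 1, 1, 0); (0, 0, 0, 1, 1, 0); (0, 0, 1, 0, 2, 0))


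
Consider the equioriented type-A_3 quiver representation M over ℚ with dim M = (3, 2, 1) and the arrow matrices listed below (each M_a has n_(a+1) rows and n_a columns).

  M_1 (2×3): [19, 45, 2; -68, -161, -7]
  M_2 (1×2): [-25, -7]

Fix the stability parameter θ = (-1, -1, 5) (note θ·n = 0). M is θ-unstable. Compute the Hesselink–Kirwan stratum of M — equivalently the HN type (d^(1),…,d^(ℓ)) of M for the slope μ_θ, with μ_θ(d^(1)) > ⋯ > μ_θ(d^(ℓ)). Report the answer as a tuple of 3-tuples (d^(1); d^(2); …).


Via rank(M_{q-1}∘⋯∘M_p): M ≅ I[1,1], I[1,2], I[1,3].
μ_θ-semistable layers: μ^(1)=5; μ^(2)=-1

((0, 0, 1); (3, 2, 0))


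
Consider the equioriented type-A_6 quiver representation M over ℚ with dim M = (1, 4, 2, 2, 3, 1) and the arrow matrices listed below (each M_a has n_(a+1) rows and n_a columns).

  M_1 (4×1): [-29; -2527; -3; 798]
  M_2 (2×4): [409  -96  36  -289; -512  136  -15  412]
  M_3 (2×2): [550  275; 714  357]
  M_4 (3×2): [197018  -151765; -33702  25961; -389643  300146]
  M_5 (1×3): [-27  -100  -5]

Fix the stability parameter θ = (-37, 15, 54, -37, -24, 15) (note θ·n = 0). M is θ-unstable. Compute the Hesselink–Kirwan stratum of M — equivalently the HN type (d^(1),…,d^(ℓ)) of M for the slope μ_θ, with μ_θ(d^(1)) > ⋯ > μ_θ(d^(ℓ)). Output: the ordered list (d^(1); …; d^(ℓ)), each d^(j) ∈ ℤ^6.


Interval decomposition of M: I[1,5], I[2,2]^2, I[2,3], I[4,6], I[5,5].
HN type (ℓ=5): μ^(1)=54; μ^(2)=15; μ^(3)=2; μ^(4)=-24; μ^(5)=-37

((0, 0, 1, 0, 0, 0); (0, 3, 0, 0, 0, 1); (0, 1, 1, 1, 1, 0); (0, 0, 0, 0, 2, 0); (1, 0, 0, 1, 0, 0))


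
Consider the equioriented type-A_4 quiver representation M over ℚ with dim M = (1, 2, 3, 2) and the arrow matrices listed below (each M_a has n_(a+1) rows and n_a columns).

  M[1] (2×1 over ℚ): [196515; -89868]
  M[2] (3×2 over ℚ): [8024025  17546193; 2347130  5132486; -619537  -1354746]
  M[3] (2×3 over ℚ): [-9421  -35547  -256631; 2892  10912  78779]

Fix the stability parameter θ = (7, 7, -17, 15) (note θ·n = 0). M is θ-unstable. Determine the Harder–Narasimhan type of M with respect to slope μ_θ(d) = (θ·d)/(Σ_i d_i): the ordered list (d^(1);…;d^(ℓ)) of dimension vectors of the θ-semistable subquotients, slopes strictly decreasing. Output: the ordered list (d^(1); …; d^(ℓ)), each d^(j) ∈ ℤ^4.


Via rank(M_{q-1}∘⋯∘M_p): M ≅ I[1,4], I[2,4], I[3,3].
μ_θ-semistable layers: μ^(1)=15; μ^(2)=-1; μ^(3)=-5; μ^(4)=-17

((0, 0, 0, 2); (1, 1, 1, 0); (0, 1, 1, 0); (0, 0, 1, 0))


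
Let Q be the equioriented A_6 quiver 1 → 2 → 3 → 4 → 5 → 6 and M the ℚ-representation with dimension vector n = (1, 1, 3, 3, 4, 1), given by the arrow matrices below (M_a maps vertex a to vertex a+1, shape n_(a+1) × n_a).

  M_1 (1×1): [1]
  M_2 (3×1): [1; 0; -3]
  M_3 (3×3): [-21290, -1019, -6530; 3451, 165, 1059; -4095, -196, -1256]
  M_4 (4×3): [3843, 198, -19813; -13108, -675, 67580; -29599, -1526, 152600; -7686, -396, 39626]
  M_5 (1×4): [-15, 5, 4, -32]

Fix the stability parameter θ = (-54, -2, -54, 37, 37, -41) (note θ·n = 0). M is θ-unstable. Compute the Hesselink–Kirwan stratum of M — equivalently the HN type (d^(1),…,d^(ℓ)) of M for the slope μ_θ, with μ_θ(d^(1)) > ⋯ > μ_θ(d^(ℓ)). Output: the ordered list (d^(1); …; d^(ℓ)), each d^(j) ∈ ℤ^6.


Barcode: M ≅ I[1,6], I[3,5]^2, I[5,5]. HN layers by μ_θ (4 steps, strictly decreasing):
  μ^(1)=37; μ^(2)=11; μ^(3)=-28; μ^(4)=-54

((0, 0, 0, 2, 3, 0); (0, 0, 0, 1, 1, 1); (0, 1, 1, 0, 0, 0); (1, 0, 2, 0, 0, 0))


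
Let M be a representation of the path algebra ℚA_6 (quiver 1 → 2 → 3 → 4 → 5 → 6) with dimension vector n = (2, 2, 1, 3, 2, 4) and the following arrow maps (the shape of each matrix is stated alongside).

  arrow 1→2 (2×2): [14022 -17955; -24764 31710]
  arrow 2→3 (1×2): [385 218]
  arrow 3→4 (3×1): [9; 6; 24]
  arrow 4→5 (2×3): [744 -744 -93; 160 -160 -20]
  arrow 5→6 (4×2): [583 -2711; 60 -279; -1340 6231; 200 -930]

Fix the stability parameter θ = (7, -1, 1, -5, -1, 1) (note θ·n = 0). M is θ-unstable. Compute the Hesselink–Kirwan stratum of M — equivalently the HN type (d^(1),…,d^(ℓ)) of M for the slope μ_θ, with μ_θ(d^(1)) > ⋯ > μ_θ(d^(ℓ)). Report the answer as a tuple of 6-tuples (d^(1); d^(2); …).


Interval decomposition of M: I[1,1], I[1,4], I[2,2], I[4,4], I[4,6], I[5,6], I[6,6]^2.
HN type (ℓ=5): μ^(1)=7; μ^(2)=1; μ^(3)=1/2; μ^(4)=-1; μ^(5)=-5

((1, 0, 0, 0, 0, 0); (0, 0, 0, 0, 0, 4); (1, 1, 1, 1, 0, 0); (0, 1, 0, 0, 2, 0); (0, 0, 0, 2, 0, 0))


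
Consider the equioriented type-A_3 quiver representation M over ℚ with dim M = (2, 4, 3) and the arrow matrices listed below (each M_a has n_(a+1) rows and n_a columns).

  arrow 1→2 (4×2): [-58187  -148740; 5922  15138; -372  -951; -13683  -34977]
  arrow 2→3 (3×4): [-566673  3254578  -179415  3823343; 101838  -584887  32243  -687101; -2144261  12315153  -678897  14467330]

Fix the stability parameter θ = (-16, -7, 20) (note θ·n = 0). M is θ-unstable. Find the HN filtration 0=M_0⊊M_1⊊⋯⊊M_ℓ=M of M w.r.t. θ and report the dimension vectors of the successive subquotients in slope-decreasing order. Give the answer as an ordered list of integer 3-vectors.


Interval decomposition of M: I[1,3]^2, I[2,2], I[2,3].
HN type (ℓ=3): μ^(1)=20; μ^(2)=-7; μ^(3)=-16

((0, 0, 3); (0, 4, 0); (2, 0, 0))


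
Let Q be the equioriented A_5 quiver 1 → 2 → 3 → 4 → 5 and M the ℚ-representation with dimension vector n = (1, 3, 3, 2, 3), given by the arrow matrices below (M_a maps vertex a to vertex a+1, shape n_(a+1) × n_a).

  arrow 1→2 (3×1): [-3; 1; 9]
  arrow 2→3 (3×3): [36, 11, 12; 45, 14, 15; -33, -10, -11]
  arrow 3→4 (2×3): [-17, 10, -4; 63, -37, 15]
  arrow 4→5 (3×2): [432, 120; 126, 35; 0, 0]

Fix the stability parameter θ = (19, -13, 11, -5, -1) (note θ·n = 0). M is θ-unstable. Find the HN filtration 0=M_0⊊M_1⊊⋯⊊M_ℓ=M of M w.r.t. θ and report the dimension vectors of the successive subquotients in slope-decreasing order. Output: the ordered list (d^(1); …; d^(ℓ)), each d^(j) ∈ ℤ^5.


Via rank(M_{q-1}∘⋯∘M_p): M ≅ I[1,5], I[2,2], I[2,4], I[3,3], I[5,5]^2.
μ_θ-semistable layers: μ^(1)=11; μ^(2)=3; μ^(3)=11/5; μ^(4)=-1; μ^(5)=-13

((0, 0, 1, 0, 0); (0, 0, 1, 1, 0); (1, 1, 1, 1, 1); (0, 0, 0, 0, 2); (0, 2, 0, 0, 0))


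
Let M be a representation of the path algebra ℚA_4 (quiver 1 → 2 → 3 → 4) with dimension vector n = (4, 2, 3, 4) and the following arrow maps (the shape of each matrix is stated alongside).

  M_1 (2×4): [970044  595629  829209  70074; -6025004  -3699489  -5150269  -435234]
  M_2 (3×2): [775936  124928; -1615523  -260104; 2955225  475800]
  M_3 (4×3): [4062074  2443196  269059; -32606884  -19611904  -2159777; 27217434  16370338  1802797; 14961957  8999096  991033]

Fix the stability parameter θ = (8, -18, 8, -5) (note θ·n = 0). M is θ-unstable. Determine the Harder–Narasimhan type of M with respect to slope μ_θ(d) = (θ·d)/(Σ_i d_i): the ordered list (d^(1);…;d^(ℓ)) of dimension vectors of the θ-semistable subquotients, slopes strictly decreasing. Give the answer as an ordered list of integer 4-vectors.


Via rank(M_{q-1}∘⋯∘M_p): M ≅ I[1,1]^3, I[1,4], I[2,2], I[3,4]^2, I[4,4].
μ_θ-semistable layers: μ^(1)=8; μ^(2)=3/2; μ^(3)=-5; μ^(4)=-18

((3, 0, 0, 0); (0, 0, 3, 3); (1, 1, 0, 1); (0, 1, 0, 0))


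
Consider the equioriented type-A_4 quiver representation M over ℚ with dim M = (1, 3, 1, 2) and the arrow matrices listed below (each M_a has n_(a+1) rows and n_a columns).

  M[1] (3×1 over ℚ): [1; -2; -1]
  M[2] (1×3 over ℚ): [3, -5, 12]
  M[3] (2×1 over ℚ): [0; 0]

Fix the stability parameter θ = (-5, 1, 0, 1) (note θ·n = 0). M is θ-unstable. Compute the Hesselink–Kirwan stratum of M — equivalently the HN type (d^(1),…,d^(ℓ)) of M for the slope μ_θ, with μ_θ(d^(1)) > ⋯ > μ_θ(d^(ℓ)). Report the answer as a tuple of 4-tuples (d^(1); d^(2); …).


Via rank(M_{q-1}∘⋯∘M_p): M ≅ I[1,3], I[2,2]^2, I[4,4]^2.
μ_θ-semistable layers: μ^(1)=1; μ^(2)=1/2; μ^(3)=-5

((0, 2, 0, 2); (0, 1, 1, 0); (1, 0, 0, 0))


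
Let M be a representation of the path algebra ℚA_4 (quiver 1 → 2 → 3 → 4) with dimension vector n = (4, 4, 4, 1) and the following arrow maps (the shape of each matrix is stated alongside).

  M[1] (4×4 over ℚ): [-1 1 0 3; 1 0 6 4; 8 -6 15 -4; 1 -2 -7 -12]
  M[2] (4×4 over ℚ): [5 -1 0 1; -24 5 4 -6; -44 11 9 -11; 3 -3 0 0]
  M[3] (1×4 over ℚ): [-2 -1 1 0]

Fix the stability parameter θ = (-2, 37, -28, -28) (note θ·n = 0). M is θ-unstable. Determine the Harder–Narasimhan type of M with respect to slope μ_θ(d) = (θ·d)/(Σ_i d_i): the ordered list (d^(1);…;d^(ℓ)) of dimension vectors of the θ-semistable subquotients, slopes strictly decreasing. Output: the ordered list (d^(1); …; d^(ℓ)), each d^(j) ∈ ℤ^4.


Via rank(M_{q-1}∘⋯∘M_p): M ≅ I[1,1], I[1,3]^2, I[1,4], I[2,3].
μ_θ-semistable layers: μ^(1)=9/2; μ^(2)=-2; μ^(3)=-21/4

((0, 3, 3, 0); (3, 0, 0, 0); (1, 1, 1, 1))


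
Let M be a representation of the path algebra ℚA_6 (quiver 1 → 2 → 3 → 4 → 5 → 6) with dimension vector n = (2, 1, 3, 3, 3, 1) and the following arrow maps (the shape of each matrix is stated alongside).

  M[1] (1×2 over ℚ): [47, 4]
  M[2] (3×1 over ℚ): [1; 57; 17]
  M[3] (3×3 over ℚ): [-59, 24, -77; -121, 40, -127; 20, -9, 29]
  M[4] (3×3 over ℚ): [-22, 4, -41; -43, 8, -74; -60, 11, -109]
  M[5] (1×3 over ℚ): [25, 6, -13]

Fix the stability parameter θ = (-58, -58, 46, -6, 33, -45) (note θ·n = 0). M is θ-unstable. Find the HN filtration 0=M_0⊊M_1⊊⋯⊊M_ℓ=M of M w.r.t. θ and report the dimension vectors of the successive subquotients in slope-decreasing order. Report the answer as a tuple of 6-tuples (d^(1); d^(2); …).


Barcode: M ≅ I[1,1], I[1,3], I[3,5], I[3,6], I[4,5]. HN layers by μ_θ (6 steps, strictly decreasing):
  μ^(1)=46; μ^(2)=33; μ^(3)=20; μ^(4)=7; μ^(5)=-6; μ^(6)=-58

((0, 0, 1, 0, 0, 0); (0, 0, 0, 0, 2, 0); (0, 0, 1, 1, 0, 0); (0, 0, 1, 1, 1, 1); (0, 0, 0, 1, 0, 0); (2, 1, 0, 0, 0, 0))


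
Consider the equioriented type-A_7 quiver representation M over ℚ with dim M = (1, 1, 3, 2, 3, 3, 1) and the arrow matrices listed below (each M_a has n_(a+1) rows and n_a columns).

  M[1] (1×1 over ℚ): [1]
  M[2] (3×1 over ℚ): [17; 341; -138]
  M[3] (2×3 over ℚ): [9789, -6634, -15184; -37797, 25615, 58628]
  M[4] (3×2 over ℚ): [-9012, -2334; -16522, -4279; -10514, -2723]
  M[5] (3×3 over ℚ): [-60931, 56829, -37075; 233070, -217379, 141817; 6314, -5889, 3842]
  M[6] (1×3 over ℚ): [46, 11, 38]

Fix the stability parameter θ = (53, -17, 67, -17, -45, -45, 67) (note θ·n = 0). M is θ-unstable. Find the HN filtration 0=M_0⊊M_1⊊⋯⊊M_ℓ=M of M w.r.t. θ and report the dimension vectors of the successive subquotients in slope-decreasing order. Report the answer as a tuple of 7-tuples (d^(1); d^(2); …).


Interval decomposition of M: I[1,4], I[3,3], I[3,6], I[5,6], I[5,7].
HN type (ℓ=5): μ^(1)=67; μ^(2)=25; μ^(3)=18; μ^(4)=-10; μ^(5)=-45

((0, 0, 1, 0, 0, 0, 1); (0, 0, 1, 1, 0, 0, 0); (1, 1, 0, 0, 0, 0, 0); (0, 0, 1, 1, 1, 1, 0); (0, 0, 0, 0, 2, 2, 0))


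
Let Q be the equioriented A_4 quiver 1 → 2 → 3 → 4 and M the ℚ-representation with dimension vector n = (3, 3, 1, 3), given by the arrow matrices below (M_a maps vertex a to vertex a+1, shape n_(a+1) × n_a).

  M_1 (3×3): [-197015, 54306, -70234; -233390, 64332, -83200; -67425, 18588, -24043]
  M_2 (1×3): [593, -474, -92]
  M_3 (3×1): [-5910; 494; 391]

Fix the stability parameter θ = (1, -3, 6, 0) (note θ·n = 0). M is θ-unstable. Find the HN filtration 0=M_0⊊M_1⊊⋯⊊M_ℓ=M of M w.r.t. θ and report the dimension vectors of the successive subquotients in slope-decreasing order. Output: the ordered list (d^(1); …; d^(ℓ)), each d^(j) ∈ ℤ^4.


Interval decomposition of M: I[1,1], I[1,2], I[1,4], I[2,2], I[4,4]^2.
HN type (ℓ=5): μ^(1)=3; μ^(2)=1; μ^(3)=0; μ^(4)=-1; μ^(5)=-3

((0, 0, 1, 1); (1, 0, 0, 0); (0, 0, 0, 2); (2, 2, 0, 0); (0, 1, 0, 0))


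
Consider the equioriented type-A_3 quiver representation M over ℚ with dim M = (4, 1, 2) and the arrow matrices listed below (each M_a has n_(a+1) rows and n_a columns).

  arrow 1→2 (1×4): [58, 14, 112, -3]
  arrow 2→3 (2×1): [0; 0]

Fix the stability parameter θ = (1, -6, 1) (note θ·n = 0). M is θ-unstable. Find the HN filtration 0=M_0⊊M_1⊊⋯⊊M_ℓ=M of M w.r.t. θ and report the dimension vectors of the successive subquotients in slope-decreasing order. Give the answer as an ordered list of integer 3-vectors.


Barcode: M ≅ I[1,1]^3, I[1,2], I[3,3]^2. HN layers by μ_θ (2 steps, strictly decreasing):
  μ^(1)=1; μ^(2)=-5/2

((3, 0, 2); (1, 1, 0))


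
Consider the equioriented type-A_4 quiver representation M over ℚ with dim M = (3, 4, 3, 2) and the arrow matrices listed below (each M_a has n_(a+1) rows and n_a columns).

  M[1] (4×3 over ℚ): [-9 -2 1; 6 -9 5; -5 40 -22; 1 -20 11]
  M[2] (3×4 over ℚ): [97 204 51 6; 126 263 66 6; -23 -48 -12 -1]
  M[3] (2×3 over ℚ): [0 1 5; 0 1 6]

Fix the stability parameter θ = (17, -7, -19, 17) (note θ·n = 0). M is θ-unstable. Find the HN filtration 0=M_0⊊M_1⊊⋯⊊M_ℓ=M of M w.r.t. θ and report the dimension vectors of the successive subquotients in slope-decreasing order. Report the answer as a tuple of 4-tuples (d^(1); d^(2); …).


Interval decomposition of M: I[1,3], I[1,4]^2, I[2,2].
HN type (ℓ=3): μ^(1)=17; μ^(2)=-3; μ^(3)=-7

((0, 0, 0, 2); (3, 3, 3, 0); (0, 1, 0, 0))


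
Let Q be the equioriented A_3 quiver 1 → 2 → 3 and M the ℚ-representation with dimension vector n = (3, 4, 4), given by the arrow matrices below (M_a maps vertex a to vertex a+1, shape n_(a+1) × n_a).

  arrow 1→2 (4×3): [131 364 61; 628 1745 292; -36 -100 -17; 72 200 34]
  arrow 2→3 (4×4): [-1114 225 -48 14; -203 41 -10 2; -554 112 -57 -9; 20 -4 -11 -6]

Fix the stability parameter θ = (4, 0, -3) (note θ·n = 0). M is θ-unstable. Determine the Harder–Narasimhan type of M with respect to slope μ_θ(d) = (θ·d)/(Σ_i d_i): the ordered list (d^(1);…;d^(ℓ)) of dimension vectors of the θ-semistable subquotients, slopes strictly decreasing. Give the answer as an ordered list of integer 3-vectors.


Via rank(M_{q-1}∘⋯∘M_p): M ≅ I[1,3]^3, I[2,3].
μ_θ-semistable layers: μ^(1)=1/3; μ^(2)=-3/2

((3, 3, 3); (0, 1, 1))


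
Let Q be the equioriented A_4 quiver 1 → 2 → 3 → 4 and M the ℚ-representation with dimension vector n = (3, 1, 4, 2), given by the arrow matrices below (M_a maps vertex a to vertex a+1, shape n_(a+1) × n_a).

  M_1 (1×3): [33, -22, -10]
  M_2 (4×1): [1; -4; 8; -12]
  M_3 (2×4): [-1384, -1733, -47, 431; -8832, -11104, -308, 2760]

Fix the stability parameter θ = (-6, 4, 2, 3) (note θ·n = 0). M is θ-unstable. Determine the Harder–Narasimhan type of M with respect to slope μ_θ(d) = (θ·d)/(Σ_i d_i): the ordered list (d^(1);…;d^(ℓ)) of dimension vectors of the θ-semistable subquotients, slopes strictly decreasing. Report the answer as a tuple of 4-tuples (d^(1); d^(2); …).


Barcode: M ≅ I[1,1]^2, I[1,3], I[3,3], I[3,4]^2. HN layers by μ_θ (3 steps, strictly decreasing):
  μ^(1)=3; μ^(2)=2; μ^(3)=-6

((0, 1, 1, 2); (0, 0, 3, 0); (3, 0, 0, 0))


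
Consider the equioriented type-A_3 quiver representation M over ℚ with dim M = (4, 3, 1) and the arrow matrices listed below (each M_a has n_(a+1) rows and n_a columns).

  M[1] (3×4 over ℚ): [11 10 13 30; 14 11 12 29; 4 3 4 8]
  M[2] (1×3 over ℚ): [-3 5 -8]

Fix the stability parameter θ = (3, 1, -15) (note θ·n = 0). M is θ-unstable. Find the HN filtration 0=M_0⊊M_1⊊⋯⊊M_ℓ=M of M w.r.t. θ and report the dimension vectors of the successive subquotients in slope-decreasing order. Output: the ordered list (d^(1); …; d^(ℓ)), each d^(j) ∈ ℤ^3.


Interval decomposition of M: I[1,1], I[1,2]^2, I[1,3].
HN type (ℓ=3): μ^(1)=3; μ^(2)=2; μ^(3)=-11/3

((1, 0, 0); (2, 2, 0); (1, 1, 1))


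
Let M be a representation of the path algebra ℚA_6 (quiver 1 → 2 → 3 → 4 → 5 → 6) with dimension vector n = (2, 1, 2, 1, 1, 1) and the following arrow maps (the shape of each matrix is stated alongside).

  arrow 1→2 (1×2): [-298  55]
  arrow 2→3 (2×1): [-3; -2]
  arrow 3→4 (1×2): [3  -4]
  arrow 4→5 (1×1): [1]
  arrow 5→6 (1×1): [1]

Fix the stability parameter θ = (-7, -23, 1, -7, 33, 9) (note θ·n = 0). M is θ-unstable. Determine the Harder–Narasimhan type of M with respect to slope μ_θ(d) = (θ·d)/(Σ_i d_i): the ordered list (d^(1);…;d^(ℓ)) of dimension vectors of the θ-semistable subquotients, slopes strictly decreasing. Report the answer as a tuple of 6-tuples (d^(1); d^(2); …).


Interval decomposition of M: I[1,1], I[1,6], I[3,3].
HN type (ℓ=5): μ^(1)=21; μ^(2)=1; μ^(3)=-3; μ^(4)=-7; μ^(5)=-15

((0, 0, 0, 0, 1, 1); (0, 0, 1, 0, 0, 0); (0, 0, 1, 1, 0, 0); (1, 0, 0, 0, 0, 0); (1, 1, 0, 0, 0, 0))


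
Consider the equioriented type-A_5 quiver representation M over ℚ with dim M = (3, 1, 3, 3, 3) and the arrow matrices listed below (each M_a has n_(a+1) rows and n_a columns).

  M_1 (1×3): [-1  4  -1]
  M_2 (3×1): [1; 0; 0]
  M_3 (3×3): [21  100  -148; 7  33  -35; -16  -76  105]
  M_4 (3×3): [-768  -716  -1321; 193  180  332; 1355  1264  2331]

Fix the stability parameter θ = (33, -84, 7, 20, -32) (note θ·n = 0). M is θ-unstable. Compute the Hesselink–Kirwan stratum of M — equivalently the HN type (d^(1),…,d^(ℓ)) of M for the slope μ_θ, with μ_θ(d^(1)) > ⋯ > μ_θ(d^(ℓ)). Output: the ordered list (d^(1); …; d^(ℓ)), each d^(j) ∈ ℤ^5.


Barcode: M ≅ I[1,1]^2, I[1,5], I[3,4], I[3,5], I[5,5]. HN layers by μ_θ (6 steps, strictly decreasing):
  μ^(1)=33; μ^(2)=20; μ^(3)=7; μ^(4)=-5/3; μ^(5)=-51/2; μ^(6)=-32

((2, 0, 0, 0, 0); (0, 0, 0, 1, 0); (0, 0, 1, 0, 0); (0, 0, 2, 2, 2); (1, 1, 0, 0, 0); (0, 0, 0, 0, 1))


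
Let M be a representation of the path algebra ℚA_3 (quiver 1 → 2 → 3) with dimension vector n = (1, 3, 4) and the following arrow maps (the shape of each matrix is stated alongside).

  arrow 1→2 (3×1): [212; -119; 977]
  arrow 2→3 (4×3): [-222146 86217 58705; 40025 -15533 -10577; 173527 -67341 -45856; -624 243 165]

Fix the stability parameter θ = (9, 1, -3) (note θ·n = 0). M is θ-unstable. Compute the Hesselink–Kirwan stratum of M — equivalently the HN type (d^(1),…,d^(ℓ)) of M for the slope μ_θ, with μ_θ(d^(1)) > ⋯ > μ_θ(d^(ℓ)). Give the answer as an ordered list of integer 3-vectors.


Via rank(M_{q-1}∘⋯∘M_p): M ≅ I[1,3], I[2,3]^2, I[3,3].
μ_θ-semistable layers: μ^(1)=7/3; μ^(2)=-1; μ^(3)=-3

((1, 1, 1); (0, 2, 2); (0, 0, 1))


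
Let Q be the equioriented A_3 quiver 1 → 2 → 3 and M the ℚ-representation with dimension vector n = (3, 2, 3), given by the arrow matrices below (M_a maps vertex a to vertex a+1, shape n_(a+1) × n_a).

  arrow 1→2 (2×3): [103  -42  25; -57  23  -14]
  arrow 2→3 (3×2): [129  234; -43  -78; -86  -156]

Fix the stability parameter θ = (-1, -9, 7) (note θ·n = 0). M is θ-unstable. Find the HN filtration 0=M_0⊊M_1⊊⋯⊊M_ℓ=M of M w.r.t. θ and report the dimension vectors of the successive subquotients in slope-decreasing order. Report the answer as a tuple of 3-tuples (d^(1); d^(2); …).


Interval decomposition of M: I[1,1], I[1,2], I[1,3], I[3,3]^2.
HN type (ℓ=3): μ^(1)=7; μ^(2)=-1; μ^(3)=-5

((0, 0, 3); (1, 0, 0); (2, 2, 0))


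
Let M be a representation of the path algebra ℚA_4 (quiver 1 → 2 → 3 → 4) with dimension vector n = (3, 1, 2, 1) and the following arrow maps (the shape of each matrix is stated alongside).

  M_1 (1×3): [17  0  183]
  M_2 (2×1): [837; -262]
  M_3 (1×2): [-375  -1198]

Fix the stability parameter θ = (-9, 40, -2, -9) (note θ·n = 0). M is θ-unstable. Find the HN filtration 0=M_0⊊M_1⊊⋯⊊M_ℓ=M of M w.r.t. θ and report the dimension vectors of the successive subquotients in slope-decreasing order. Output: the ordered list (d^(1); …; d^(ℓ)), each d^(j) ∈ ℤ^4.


Interval decomposition of M: I[1,1]^2, I[1,4], I[3,3].
HN type (ℓ=3): μ^(1)=29/3; μ^(2)=-2; μ^(3)=-9

((0, 1, 1, 1); (0, 0, 1, 0); (3, 0, 0, 0))


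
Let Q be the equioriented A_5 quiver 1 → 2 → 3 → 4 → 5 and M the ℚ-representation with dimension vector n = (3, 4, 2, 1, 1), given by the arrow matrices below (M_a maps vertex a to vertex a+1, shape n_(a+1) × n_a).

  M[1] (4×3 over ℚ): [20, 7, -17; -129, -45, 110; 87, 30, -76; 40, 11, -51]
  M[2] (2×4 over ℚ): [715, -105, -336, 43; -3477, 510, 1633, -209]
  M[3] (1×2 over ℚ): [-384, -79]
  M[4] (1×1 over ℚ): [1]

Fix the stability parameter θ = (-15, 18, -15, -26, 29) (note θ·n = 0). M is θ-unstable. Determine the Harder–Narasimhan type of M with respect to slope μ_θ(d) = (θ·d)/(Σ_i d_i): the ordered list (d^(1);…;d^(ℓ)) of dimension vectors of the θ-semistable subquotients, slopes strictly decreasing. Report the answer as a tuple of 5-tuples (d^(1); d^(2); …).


Via rank(M_{q-1}∘⋯∘M_p): M ≅ I[1,2], I[1,3], I[1,5], I[2,2].
μ_θ-semistable layers: μ^(1)=29; μ^(2)=18; μ^(3)=3/2; μ^(4)=-23/3; μ^(5)=-15

((0, 0, 0, 0, 1); (0, 2, 0, 0, 0); (0, 1, 1, 0, 0); (0, 1, 1, 1, 0); (3, 0, 0, 0, 0))


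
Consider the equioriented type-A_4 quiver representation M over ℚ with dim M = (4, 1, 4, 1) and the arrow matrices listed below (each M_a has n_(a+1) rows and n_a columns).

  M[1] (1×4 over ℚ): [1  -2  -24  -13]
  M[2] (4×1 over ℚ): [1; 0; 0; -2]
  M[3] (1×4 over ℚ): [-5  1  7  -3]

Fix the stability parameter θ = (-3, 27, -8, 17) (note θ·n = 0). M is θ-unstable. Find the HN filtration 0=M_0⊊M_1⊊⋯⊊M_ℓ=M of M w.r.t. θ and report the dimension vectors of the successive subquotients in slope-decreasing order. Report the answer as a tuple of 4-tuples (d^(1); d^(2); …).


Interval decomposition of M: I[1,1]^3, I[1,4], I[3,3]^3.
HN type (ℓ=4): μ^(1)=17; μ^(2)=19/2; μ^(3)=-3; μ^(4)=-8

((0, 0, 0, 1); (0, 1, 1, 0); (4, 0, 0, 0); (0, 0, 3, 0))


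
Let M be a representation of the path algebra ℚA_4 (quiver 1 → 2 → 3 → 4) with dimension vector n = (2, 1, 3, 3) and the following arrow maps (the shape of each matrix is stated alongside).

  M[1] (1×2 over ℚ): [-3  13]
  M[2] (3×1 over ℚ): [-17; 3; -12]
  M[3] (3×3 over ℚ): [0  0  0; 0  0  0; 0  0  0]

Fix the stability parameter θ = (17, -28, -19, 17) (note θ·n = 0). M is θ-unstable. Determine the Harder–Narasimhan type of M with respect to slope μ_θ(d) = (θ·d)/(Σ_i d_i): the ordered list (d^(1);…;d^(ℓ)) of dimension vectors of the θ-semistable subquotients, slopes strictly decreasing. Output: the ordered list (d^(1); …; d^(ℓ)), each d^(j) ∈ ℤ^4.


Barcode: M ≅ I[1,1], I[1,3], I[3,3]^2, I[4,4]^3. HN layers by μ_θ (3 steps, strictly decreasing):
  μ^(1)=17; μ^(2)=-10; μ^(3)=-19

((1, 0, 0, 3); (1, 1, 1, 0); (0, 0, 2, 0))


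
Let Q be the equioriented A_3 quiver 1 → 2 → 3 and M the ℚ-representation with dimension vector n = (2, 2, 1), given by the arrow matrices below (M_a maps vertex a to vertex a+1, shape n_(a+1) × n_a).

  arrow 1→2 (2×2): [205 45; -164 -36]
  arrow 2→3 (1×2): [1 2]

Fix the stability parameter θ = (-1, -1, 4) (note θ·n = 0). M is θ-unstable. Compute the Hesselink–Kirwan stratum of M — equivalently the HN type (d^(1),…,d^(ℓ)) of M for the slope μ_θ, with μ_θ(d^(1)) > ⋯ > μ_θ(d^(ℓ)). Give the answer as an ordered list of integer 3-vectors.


Interval decomposition of M: I[1,1], I[1,3], I[2,2].
HN type (ℓ=2): μ^(1)=4; μ^(2)=-1

((0, 0, 1); (2, 2, 0))


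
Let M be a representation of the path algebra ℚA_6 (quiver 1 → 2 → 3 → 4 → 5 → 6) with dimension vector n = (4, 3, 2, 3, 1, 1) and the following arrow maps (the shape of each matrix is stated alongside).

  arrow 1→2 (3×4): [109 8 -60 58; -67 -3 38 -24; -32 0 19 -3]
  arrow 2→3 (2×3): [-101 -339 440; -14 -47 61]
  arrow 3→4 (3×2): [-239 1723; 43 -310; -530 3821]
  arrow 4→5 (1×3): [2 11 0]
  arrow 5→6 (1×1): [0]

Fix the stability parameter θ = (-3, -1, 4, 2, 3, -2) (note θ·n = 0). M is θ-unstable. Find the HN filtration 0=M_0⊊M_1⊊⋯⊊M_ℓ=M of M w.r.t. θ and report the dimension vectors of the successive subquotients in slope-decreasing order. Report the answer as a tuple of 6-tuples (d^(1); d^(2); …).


Via rank(M_{q-1}∘⋯∘M_p): M ≅ I[1,1], I[1,2], I[1,4], I[1,5], I[4,4], I[6,6].
μ_θ-semistable layers: μ^(1)=3; μ^(2)=2; μ^(3)=-1; μ^(4)=-2; μ^(5)=-3

((0, 0, 2, 2, 1, 0); (0, 0, 0, 1, 0, 0); (0, 3, 0, 0, 0, 0); (0, 0, 0, 0, 0, 1); (4, 0, 0, 0, 0, 0))
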